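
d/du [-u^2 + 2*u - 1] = 2 - 2*u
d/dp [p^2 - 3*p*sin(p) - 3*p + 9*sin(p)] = -3*p*cos(p) + 2*p - 3*sin(p) + 9*cos(p) - 3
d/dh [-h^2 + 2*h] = 2 - 2*h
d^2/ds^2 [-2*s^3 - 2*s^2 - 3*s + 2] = -12*s - 4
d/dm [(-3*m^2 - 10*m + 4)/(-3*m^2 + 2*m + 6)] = 4*(-9*m^2 - 3*m - 17)/(9*m^4 - 12*m^3 - 32*m^2 + 24*m + 36)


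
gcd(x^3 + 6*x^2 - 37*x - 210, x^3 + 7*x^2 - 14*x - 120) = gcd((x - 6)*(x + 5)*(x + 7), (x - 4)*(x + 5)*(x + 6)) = x + 5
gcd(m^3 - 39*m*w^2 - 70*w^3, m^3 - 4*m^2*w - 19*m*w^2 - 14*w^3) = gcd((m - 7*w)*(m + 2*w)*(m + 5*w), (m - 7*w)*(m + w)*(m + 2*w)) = -m^2 + 5*m*w + 14*w^2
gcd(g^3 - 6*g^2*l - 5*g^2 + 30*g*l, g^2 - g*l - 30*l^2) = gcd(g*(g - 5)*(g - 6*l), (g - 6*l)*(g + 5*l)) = g - 6*l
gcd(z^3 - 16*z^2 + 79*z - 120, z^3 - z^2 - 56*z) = z - 8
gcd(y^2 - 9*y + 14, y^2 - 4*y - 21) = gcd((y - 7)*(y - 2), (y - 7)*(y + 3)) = y - 7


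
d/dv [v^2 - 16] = 2*v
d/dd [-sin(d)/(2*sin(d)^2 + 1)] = -cos(d)*cos(2*d)/(cos(2*d) - 2)^2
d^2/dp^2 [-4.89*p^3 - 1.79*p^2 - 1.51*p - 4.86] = -29.34*p - 3.58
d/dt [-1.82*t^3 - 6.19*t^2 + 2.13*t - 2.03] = -5.46*t^2 - 12.38*t + 2.13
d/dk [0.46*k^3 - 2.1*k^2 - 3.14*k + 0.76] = 1.38*k^2 - 4.2*k - 3.14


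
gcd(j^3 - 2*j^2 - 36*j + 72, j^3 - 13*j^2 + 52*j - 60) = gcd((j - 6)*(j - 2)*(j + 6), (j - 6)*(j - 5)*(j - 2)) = j^2 - 8*j + 12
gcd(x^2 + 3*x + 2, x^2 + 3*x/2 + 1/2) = x + 1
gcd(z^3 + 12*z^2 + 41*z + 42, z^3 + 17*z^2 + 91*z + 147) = z^2 + 10*z + 21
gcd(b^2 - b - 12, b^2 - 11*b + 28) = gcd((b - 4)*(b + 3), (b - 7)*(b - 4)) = b - 4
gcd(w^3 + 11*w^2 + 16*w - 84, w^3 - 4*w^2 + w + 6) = w - 2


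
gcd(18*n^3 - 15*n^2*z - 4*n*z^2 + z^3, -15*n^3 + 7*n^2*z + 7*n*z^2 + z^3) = -3*n^2 + 2*n*z + z^2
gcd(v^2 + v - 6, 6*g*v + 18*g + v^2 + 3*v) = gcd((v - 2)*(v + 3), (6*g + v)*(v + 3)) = v + 3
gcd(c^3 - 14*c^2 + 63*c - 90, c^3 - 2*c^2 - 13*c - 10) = c - 5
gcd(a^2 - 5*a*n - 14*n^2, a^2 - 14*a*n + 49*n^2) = a - 7*n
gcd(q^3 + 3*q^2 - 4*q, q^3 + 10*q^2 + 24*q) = q^2 + 4*q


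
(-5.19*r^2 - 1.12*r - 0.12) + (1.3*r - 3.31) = -5.19*r^2 + 0.18*r - 3.43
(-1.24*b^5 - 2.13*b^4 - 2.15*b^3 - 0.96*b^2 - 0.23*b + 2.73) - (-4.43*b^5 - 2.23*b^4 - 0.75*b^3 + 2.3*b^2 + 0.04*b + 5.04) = 3.19*b^5 + 0.1*b^4 - 1.4*b^3 - 3.26*b^2 - 0.27*b - 2.31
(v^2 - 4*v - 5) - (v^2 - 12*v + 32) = 8*v - 37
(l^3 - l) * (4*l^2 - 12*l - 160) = 4*l^5 - 12*l^4 - 164*l^3 + 12*l^2 + 160*l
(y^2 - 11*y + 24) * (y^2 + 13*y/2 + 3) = y^4 - 9*y^3/2 - 89*y^2/2 + 123*y + 72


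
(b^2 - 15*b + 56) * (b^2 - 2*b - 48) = b^4 - 17*b^3 + 38*b^2 + 608*b - 2688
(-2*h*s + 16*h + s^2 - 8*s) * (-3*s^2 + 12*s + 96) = 6*h*s^3 - 72*h*s^2 + 1536*h - 3*s^4 + 36*s^3 - 768*s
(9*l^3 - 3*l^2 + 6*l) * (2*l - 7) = 18*l^4 - 69*l^3 + 33*l^2 - 42*l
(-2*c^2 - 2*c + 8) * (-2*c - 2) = 4*c^3 + 8*c^2 - 12*c - 16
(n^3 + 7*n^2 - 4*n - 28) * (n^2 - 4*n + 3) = n^5 + 3*n^4 - 29*n^3 + 9*n^2 + 100*n - 84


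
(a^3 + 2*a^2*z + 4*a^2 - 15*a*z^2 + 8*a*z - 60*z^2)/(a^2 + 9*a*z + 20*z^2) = (a^2 - 3*a*z + 4*a - 12*z)/(a + 4*z)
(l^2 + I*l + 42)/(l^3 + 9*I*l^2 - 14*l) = (l - 6*I)/(l*(l + 2*I))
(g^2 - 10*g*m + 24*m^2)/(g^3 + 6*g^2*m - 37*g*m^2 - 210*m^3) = (g - 4*m)/(g^2 + 12*g*m + 35*m^2)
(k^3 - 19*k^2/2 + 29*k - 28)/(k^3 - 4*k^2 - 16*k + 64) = (k^2 - 11*k/2 + 7)/(k^2 - 16)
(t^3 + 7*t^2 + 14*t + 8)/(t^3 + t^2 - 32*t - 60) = (t^2 + 5*t + 4)/(t^2 - t - 30)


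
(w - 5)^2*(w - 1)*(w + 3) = w^4 - 8*w^3 + 2*w^2 + 80*w - 75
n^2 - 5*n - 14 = (n - 7)*(n + 2)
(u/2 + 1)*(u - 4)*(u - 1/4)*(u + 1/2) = u^4/2 - 7*u^3/8 - 69*u^2/16 - 7*u/8 + 1/2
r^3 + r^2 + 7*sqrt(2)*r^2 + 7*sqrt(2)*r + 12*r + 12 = (r + 1)*(r + sqrt(2))*(r + 6*sqrt(2))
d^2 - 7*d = d*(d - 7)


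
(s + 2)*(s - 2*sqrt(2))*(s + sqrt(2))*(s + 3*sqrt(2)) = s^4 + 2*s^3 + 2*sqrt(2)*s^3 - 10*s^2 + 4*sqrt(2)*s^2 - 20*s - 12*sqrt(2)*s - 24*sqrt(2)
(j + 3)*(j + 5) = j^2 + 8*j + 15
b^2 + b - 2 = (b - 1)*(b + 2)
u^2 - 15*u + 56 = (u - 8)*(u - 7)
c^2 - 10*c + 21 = (c - 7)*(c - 3)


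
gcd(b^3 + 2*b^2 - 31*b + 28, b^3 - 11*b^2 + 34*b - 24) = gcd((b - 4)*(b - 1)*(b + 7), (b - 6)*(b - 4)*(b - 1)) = b^2 - 5*b + 4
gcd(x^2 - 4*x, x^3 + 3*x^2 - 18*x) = x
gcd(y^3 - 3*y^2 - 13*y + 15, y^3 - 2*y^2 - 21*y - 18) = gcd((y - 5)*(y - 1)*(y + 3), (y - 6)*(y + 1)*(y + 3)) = y + 3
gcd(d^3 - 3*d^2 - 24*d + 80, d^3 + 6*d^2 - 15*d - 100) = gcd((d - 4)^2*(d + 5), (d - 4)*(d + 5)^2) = d^2 + d - 20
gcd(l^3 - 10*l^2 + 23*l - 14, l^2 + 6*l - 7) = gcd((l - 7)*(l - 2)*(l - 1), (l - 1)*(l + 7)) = l - 1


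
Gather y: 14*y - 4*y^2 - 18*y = -4*y^2 - 4*y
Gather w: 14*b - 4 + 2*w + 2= 14*b + 2*w - 2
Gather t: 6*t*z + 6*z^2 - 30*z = 6*t*z + 6*z^2 - 30*z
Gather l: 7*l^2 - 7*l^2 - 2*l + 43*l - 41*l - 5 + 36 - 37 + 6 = 0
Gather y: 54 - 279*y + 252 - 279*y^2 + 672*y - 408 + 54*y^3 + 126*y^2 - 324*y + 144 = 54*y^3 - 153*y^2 + 69*y + 42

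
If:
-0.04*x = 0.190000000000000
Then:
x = -4.75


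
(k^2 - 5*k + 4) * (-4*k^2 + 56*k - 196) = -4*k^4 + 76*k^3 - 492*k^2 + 1204*k - 784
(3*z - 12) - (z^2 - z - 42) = -z^2 + 4*z + 30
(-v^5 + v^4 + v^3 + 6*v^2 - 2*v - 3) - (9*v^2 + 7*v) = -v^5 + v^4 + v^3 - 3*v^2 - 9*v - 3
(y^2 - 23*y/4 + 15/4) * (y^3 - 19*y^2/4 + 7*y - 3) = y^5 - 21*y^4/2 + 609*y^3/16 - 977*y^2/16 + 87*y/2 - 45/4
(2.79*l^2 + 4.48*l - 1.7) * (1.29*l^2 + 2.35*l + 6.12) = 3.5991*l^4 + 12.3357*l^3 + 25.4098*l^2 + 23.4226*l - 10.404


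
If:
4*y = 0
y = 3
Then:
No Solution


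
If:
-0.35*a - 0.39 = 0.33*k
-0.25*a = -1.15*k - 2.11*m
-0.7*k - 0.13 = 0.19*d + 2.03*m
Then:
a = 1.43567010309278*m - 0.924742268041237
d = 0.0564297341291373 - 5.07433532284319*m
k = -1.52268041237113*m - 0.201030927835052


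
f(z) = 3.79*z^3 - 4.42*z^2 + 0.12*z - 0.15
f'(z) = 11.37*z^2 - 8.84*z + 0.12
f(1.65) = 5.04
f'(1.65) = 16.49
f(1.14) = -0.14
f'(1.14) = 4.82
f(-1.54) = -24.66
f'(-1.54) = 40.70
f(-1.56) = -25.48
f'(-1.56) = 41.58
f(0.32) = -0.44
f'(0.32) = -1.54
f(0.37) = -0.52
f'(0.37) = -1.59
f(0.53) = -0.76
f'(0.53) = -1.37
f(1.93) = 10.86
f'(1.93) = 25.41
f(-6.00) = -978.63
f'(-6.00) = 462.48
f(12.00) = 5913.93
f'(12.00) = 1531.32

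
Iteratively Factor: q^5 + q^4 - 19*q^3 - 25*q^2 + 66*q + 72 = (q + 3)*(q^4 - 2*q^3 - 13*q^2 + 14*q + 24) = (q + 1)*(q + 3)*(q^3 - 3*q^2 - 10*q + 24) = (q - 4)*(q + 1)*(q + 3)*(q^2 + q - 6) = (q - 4)*(q + 1)*(q + 3)^2*(q - 2)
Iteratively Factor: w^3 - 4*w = (w + 2)*(w^2 - 2*w) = w*(w + 2)*(w - 2)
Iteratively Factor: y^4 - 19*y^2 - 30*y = (y - 5)*(y^3 + 5*y^2 + 6*y) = (y - 5)*(y + 2)*(y^2 + 3*y) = (y - 5)*(y + 2)*(y + 3)*(y)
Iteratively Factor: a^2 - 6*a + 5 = (a - 5)*(a - 1)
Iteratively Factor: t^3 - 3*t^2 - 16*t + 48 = (t - 4)*(t^2 + t - 12) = (t - 4)*(t - 3)*(t + 4)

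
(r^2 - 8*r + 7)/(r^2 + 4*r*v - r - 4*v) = (r - 7)/(r + 4*v)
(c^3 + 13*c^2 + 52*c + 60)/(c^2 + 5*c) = c + 8 + 12/c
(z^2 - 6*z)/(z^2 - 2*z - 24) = z/(z + 4)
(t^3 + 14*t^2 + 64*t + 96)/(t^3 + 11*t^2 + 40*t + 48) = (t + 6)/(t + 3)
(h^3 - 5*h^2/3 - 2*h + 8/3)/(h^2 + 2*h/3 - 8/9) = 3*(h^2 - 3*h + 2)/(3*h - 2)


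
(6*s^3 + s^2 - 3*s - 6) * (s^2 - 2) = 6*s^5 + s^4 - 15*s^3 - 8*s^2 + 6*s + 12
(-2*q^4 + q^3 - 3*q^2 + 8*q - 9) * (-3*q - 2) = 6*q^5 + q^4 + 7*q^3 - 18*q^2 + 11*q + 18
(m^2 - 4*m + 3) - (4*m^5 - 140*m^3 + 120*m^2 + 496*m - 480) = -4*m^5 + 140*m^3 - 119*m^2 - 500*m + 483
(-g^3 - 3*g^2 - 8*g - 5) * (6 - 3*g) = 3*g^4 + 3*g^3 + 6*g^2 - 33*g - 30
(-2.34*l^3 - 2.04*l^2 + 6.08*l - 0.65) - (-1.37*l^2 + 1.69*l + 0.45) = -2.34*l^3 - 0.67*l^2 + 4.39*l - 1.1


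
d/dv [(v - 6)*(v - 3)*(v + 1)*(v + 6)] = 4*v^3 - 6*v^2 - 78*v + 72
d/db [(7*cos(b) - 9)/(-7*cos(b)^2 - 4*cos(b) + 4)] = (-49*cos(b)^2 + 126*cos(b) + 8)*sin(b)/(-7*sin(b)^2 + 4*cos(b) + 3)^2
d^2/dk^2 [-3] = 0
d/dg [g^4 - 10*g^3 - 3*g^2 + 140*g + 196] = 4*g^3 - 30*g^2 - 6*g + 140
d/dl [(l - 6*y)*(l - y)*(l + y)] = 3*l^2 - 12*l*y - y^2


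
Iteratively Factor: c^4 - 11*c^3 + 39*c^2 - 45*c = (c - 3)*(c^3 - 8*c^2 + 15*c) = c*(c - 3)*(c^2 - 8*c + 15) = c*(c - 5)*(c - 3)*(c - 3)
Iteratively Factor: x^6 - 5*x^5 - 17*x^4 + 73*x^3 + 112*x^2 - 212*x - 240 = (x - 2)*(x^5 - 3*x^4 - 23*x^3 + 27*x^2 + 166*x + 120) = (x - 2)*(x + 2)*(x^4 - 5*x^3 - 13*x^2 + 53*x + 60) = (x - 4)*(x - 2)*(x + 2)*(x^3 - x^2 - 17*x - 15) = (x - 5)*(x - 4)*(x - 2)*(x + 2)*(x^2 + 4*x + 3) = (x - 5)*(x - 4)*(x - 2)*(x + 1)*(x + 2)*(x + 3)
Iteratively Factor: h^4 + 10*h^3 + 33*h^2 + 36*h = (h + 4)*(h^3 + 6*h^2 + 9*h) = h*(h + 4)*(h^2 + 6*h + 9) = h*(h + 3)*(h + 4)*(h + 3)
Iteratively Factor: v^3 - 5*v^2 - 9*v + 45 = (v - 3)*(v^2 - 2*v - 15) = (v - 5)*(v - 3)*(v + 3)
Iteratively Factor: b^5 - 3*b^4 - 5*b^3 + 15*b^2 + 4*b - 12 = (b + 1)*(b^4 - 4*b^3 - b^2 + 16*b - 12) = (b - 2)*(b + 1)*(b^3 - 2*b^2 - 5*b + 6) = (b - 3)*(b - 2)*(b + 1)*(b^2 + b - 2) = (b - 3)*(b - 2)*(b + 1)*(b + 2)*(b - 1)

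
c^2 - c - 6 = (c - 3)*(c + 2)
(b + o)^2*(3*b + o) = 3*b^3 + 7*b^2*o + 5*b*o^2 + o^3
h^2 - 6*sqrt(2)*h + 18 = (h - 3*sqrt(2))^2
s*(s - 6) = s^2 - 6*s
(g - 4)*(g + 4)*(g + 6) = g^3 + 6*g^2 - 16*g - 96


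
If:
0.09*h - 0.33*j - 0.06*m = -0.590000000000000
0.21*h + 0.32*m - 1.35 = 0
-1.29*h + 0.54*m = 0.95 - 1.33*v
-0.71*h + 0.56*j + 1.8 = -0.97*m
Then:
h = 5.74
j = 3.27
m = 0.45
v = 6.09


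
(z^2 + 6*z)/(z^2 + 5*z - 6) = z/(z - 1)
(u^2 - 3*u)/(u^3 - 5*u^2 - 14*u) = (3 - u)/(-u^2 + 5*u + 14)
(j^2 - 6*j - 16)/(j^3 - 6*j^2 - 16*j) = 1/j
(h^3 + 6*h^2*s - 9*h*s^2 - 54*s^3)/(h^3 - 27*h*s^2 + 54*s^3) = (-h - 3*s)/(-h + 3*s)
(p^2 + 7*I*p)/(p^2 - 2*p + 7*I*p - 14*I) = p/(p - 2)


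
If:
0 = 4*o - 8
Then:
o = 2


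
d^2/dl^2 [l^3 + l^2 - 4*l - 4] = 6*l + 2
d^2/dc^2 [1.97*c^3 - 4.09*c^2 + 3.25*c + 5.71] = 11.82*c - 8.18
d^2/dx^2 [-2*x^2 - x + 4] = -4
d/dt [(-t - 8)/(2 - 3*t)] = -26/(3*t - 2)^2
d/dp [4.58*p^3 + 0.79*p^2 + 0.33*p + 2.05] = 13.74*p^2 + 1.58*p + 0.33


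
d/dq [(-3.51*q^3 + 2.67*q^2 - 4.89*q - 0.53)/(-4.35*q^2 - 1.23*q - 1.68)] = (15.2685*q^4 + 8.6346*q^3 - 6.86519999999999*q^2 - 13.5822*q + 7.5633)/(18.9225*q^4 + 10.701*q^3 + 16.1289*q^2 + 4.1328*q + 2.8224)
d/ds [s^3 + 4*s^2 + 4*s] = 3*s^2 + 8*s + 4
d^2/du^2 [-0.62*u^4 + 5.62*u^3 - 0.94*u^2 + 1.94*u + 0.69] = -7.44*u^2 + 33.72*u - 1.88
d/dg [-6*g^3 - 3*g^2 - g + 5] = -18*g^2 - 6*g - 1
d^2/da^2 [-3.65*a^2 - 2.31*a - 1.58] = -7.30000000000000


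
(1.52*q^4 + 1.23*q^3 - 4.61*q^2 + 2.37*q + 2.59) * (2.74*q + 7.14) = 4.1648*q^5 + 14.223*q^4 - 3.8492*q^3 - 26.4216*q^2 + 24.0184*q + 18.4926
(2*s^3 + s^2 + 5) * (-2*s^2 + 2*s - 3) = -4*s^5 + 2*s^4 - 4*s^3 - 13*s^2 + 10*s - 15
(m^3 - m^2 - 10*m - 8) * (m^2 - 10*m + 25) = m^5 - 11*m^4 + 25*m^3 + 67*m^2 - 170*m - 200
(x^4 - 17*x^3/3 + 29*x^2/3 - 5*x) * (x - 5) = x^5 - 32*x^4/3 + 38*x^3 - 160*x^2/3 + 25*x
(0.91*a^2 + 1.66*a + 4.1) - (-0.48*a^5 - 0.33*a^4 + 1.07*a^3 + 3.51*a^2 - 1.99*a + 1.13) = 0.48*a^5 + 0.33*a^4 - 1.07*a^3 - 2.6*a^2 + 3.65*a + 2.97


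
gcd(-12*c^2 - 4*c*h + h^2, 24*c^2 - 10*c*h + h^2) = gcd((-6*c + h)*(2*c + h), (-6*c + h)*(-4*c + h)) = 6*c - h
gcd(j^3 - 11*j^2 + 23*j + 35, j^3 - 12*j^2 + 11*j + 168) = j - 7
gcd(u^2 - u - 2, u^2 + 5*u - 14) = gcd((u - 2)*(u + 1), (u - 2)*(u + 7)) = u - 2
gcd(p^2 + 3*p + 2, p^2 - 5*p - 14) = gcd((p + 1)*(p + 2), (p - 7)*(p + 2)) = p + 2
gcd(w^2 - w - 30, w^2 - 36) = w - 6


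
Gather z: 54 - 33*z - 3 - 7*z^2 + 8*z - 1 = -7*z^2 - 25*z + 50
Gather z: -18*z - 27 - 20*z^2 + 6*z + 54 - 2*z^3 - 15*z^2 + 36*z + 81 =-2*z^3 - 35*z^2 + 24*z + 108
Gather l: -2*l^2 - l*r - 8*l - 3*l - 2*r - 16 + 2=-2*l^2 + l*(-r - 11) - 2*r - 14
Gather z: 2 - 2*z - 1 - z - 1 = -3*z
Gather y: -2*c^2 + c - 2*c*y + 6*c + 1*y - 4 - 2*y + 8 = -2*c^2 + 7*c + y*(-2*c - 1) + 4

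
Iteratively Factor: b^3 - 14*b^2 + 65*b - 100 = (b - 5)*(b^2 - 9*b + 20) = (b - 5)*(b - 4)*(b - 5)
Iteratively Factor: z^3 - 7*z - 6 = (z - 3)*(z^2 + 3*z + 2) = (z - 3)*(z + 2)*(z + 1)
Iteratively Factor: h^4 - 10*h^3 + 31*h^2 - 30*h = (h - 2)*(h^3 - 8*h^2 + 15*h) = (h - 5)*(h - 2)*(h^2 - 3*h) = (h - 5)*(h - 3)*(h - 2)*(h)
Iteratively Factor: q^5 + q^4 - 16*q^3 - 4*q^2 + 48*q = (q + 4)*(q^4 - 3*q^3 - 4*q^2 + 12*q) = (q - 2)*(q + 4)*(q^3 - q^2 - 6*q) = (q - 3)*(q - 2)*(q + 4)*(q^2 + 2*q) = q*(q - 3)*(q - 2)*(q + 4)*(q + 2)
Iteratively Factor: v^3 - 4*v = (v - 2)*(v^2 + 2*v) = v*(v - 2)*(v + 2)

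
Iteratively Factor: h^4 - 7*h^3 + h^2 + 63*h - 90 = (h - 2)*(h^3 - 5*h^2 - 9*h + 45) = (h - 2)*(h + 3)*(h^2 - 8*h + 15) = (h - 3)*(h - 2)*(h + 3)*(h - 5)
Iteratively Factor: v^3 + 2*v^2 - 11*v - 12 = (v + 1)*(v^2 + v - 12) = (v + 1)*(v + 4)*(v - 3)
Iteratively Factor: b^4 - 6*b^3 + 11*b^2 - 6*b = (b - 2)*(b^3 - 4*b^2 + 3*b) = b*(b - 2)*(b^2 - 4*b + 3) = b*(b - 2)*(b - 1)*(b - 3)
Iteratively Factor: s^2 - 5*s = (s)*(s - 5)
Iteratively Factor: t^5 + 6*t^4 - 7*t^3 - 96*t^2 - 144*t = (t + 3)*(t^4 + 3*t^3 - 16*t^2 - 48*t) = (t + 3)^2*(t^3 - 16*t) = (t - 4)*(t + 3)^2*(t^2 + 4*t) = (t - 4)*(t + 3)^2*(t + 4)*(t)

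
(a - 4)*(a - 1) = a^2 - 5*a + 4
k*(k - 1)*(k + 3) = k^3 + 2*k^2 - 3*k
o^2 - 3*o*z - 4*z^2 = (o - 4*z)*(o + z)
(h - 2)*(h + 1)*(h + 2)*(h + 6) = h^4 + 7*h^3 + 2*h^2 - 28*h - 24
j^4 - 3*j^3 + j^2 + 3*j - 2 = (j - 2)*(j - 1)^2*(j + 1)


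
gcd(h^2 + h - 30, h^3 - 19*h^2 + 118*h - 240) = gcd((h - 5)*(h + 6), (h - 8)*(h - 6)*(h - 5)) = h - 5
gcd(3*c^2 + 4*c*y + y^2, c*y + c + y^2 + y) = c + y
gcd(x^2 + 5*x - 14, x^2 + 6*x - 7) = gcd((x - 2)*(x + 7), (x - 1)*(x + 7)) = x + 7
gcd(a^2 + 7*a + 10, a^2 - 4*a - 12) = a + 2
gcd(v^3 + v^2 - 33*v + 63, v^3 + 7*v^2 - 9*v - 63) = v^2 + 4*v - 21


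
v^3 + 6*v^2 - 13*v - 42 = (v - 3)*(v + 2)*(v + 7)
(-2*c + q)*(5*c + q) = -10*c^2 + 3*c*q + q^2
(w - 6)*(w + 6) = w^2 - 36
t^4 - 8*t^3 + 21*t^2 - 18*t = t*(t - 3)^2*(t - 2)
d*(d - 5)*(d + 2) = d^3 - 3*d^2 - 10*d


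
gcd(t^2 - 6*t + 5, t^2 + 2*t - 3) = t - 1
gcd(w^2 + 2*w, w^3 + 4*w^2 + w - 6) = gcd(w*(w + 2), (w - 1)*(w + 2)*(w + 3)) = w + 2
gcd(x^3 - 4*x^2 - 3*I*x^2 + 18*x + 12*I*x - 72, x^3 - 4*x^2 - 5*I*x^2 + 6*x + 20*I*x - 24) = x^2 + x*(-4 - 6*I) + 24*I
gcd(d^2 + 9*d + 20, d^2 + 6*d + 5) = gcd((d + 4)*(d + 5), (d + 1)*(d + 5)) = d + 5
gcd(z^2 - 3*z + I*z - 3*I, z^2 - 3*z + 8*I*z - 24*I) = z - 3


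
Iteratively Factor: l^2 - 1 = (l + 1)*(l - 1)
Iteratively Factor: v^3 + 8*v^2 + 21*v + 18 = (v + 2)*(v^2 + 6*v + 9) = (v + 2)*(v + 3)*(v + 3)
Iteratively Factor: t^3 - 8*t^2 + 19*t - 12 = (t - 4)*(t^2 - 4*t + 3) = (t - 4)*(t - 3)*(t - 1)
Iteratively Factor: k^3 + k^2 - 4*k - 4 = (k + 2)*(k^2 - k - 2) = (k - 2)*(k + 2)*(k + 1)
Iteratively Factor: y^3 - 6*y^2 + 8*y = (y)*(y^2 - 6*y + 8) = y*(y - 4)*(y - 2)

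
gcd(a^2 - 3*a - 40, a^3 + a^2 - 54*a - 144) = a - 8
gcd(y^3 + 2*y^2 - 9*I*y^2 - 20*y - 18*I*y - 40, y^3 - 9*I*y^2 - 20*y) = y^2 - 9*I*y - 20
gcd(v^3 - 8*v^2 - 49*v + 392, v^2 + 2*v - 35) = v + 7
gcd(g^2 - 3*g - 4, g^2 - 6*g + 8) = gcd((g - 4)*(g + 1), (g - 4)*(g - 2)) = g - 4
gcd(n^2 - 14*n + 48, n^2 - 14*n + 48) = n^2 - 14*n + 48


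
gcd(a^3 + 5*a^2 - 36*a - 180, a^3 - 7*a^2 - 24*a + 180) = a^2 - a - 30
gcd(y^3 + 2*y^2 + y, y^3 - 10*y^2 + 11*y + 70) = 1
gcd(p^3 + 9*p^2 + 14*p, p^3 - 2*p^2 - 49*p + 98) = p + 7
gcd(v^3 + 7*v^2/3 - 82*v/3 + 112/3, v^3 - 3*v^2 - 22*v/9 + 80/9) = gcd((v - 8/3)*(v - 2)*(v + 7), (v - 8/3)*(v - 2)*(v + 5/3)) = v^2 - 14*v/3 + 16/3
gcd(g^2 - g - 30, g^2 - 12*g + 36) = g - 6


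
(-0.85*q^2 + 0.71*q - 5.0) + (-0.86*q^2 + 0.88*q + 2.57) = -1.71*q^2 + 1.59*q - 2.43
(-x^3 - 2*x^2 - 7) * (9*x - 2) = -9*x^4 - 16*x^3 + 4*x^2 - 63*x + 14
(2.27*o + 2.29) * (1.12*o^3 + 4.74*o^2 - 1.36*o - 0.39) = 2.5424*o^4 + 13.3246*o^3 + 7.7674*o^2 - 3.9997*o - 0.8931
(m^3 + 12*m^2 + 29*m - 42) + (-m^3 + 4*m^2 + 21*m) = 16*m^2 + 50*m - 42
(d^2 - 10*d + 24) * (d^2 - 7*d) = d^4 - 17*d^3 + 94*d^2 - 168*d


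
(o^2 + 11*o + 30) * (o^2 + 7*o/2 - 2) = o^4 + 29*o^3/2 + 133*o^2/2 + 83*o - 60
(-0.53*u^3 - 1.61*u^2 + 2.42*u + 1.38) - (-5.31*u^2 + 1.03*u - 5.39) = -0.53*u^3 + 3.7*u^2 + 1.39*u + 6.77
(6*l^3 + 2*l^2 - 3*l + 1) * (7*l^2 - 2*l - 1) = 42*l^5 + 2*l^4 - 31*l^3 + 11*l^2 + l - 1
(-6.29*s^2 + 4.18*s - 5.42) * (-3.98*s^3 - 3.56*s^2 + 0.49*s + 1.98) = 25.0342*s^5 + 5.756*s^4 + 3.6087*s^3 + 8.8892*s^2 + 5.6206*s - 10.7316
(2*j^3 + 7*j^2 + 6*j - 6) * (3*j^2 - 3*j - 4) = 6*j^5 + 15*j^4 - 11*j^3 - 64*j^2 - 6*j + 24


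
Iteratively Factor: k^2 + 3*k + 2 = (k + 1)*(k + 2)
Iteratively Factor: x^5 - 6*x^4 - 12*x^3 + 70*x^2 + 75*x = (x + 1)*(x^4 - 7*x^3 - 5*x^2 + 75*x) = (x - 5)*(x + 1)*(x^3 - 2*x^2 - 15*x) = x*(x - 5)*(x + 1)*(x^2 - 2*x - 15) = x*(x - 5)*(x + 1)*(x + 3)*(x - 5)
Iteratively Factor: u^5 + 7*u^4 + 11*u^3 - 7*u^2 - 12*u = (u + 1)*(u^4 + 6*u^3 + 5*u^2 - 12*u) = (u + 1)*(u + 4)*(u^3 + 2*u^2 - 3*u) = u*(u + 1)*(u + 4)*(u^2 + 2*u - 3) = u*(u + 1)*(u + 3)*(u + 4)*(u - 1)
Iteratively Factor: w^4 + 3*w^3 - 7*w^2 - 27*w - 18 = (w - 3)*(w^3 + 6*w^2 + 11*w + 6) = (w - 3)*(w + 3)*(w^2 + 3*w + 2) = (w - 3)*(w + 1)*(w + 3)*(w + 2)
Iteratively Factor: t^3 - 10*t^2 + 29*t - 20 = (t - 5)*(t^2 - 5*t + 4) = (t - 5)*(t - 1)*(t - 4)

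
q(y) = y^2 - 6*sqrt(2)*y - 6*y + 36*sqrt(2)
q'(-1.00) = -16.49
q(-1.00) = 66.40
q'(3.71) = -7.07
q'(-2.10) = -18.69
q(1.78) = 28.30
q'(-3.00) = -20.49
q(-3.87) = 121.95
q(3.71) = 10.94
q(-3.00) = 103.37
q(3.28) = 14.16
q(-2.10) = 85.74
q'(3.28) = -7.93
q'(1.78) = -10.93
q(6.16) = -0.37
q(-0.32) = 55.65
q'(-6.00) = -26.49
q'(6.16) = -2.17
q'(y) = 2*y - 6*sqrt(2) - 6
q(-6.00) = 173.82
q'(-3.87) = -22.23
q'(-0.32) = -15.13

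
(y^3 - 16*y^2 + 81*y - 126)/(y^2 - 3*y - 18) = (y^2 - 10*y + 21)/(y + 3)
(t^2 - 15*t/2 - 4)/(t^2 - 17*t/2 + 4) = (2*t + 1)/(2*t - 1)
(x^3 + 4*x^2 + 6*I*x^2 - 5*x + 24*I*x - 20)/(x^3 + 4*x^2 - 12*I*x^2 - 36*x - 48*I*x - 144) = (x^2 + 6*I*x - 5)/(x^2 - 12*I*x - 36)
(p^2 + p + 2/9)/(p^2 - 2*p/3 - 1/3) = (p + 2/3)/(p - 1)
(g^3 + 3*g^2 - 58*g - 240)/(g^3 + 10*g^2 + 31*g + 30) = (g^2 - 2*g - 48)/(g^2 + 5*g + 6)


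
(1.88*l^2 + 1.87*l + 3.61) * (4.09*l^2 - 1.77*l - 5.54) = 7.6892*l^4 + 4.3207*l^3 + 1.0398*l^2 - 16.7495*l - 19.9994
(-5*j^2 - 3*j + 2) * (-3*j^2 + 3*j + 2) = 15*j^4 - 6*j^3 - 25*j^2 + 4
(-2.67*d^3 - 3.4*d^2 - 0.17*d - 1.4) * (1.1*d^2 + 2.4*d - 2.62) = -2.937*d^5 - 10.148*d^4 - 1.3516*d^3 + 6.96*d^2 - 2.9146*d + 3.668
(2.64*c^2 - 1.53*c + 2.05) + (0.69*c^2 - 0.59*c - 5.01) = 3.33*c^2 - 2.12*c - 2.96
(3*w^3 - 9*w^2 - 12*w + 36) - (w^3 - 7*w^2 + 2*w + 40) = 2*w^3 - 2*w^2 - 14*w - 4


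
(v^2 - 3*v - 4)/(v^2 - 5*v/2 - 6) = 2*(v + 1)/(2*v + 3)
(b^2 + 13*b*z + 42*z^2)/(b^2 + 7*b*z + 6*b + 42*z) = (b + 6*z)/(b + 6)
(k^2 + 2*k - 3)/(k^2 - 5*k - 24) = (k - 1)/(k - 8)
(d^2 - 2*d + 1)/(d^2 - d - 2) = (-d^2 + 2*d - 1)/(-d^2 + d + 2)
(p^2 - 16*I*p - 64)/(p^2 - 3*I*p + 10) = (p^2 - 16*I*p - 64)/(p^2 - 3*I*p + 10)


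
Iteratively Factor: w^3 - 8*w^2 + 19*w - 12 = (w - 4)*(w^2 - 4*w + 3) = (w - 4)*(w - 3)*(w - 1)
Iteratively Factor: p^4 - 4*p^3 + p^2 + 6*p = (p - 3)*(p^3 - p^2 - 2*p) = p*(p - 3)*(p^2 - p - 2) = p*(p - 3)*(p - 2)*(p + 1)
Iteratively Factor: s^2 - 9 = (s + 3)*(s - 3)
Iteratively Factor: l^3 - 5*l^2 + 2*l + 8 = (l - 4)*(l^2 - l - 2) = (l - 4)*(l + 1)*(l - 2)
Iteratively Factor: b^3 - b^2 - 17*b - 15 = (b + 1)*(b^2 - 2*b - 15) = (b + 1)*(b + 3)*(b - 5)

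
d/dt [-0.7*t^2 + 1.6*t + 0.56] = 1.6 - 1.4*t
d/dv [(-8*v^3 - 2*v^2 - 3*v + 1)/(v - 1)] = 2*(-8*v^3 + 11*v^2 + 2*v + 1)/(v^2 - 2*v + 1)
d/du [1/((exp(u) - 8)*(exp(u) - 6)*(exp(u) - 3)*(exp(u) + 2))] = (-4*exp(3*u) + 45*exp(2*u) - 112*exp(u) - 36)*exp(u)/(exp(8*u) - 30*exp(7*u) + 337*exp(6*u) - 1608*exp(5*u) + 1480*exp(4*u) + 12672*exp(3*u) - 30960*exp(2*u) - 20736*exp(u) + 82944)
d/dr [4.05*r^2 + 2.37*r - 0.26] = 8.1*r + 2.37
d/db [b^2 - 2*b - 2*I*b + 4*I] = 2*b - 2 - 2*I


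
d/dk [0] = 0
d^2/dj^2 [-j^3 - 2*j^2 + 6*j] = -6*j - 4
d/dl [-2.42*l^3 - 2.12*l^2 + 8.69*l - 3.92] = -7.26*l^2 - 4.24*l + 8.69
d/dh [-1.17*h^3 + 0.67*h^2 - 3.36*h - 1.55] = -3.51*h^2 + 1.34*h - 3.36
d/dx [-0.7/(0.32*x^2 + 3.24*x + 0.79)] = (0.448*x + 2.268)/(0.32*x^2 + 3.24*x + 0.79)^2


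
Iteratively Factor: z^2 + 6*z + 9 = (z + 3)*(z + 3)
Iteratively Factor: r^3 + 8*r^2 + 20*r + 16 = (r + 2)*(r^2 + 6*r + 8) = (r + 2)*(r + 4)*(r + 2)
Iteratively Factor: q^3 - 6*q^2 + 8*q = (q - 4)*(q^2 - 2*q) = (q - 4)*(q - 2)*(q)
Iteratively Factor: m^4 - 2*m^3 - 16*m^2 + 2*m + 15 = (m + 3)*(m^3 - 5*m^2 - m + 5) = (m - 1)*(m + 3)*(m^2 - 4*m - 5) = (m - 1)*(m + 1)*(m + 3)*(m - 5)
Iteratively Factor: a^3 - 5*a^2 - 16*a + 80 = (a + 4)*(a^2 - 9*a + 20) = (a - 4)*(a + 4)*(a - 5)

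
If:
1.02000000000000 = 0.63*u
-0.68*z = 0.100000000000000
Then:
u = 1.62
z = -0.15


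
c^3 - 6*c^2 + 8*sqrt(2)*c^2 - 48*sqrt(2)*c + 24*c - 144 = (c - 6)*(c + 2*sqrt(2))*(c + 6*sqrt(2))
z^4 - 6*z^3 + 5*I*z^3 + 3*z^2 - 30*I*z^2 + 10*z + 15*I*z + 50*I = (z - 5)*(z - 2)*(z + 1)*(z + 5*I)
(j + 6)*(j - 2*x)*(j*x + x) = j^3*x - 2*j^2*x^2 + 7*j^2*x - 14*j*x^2 + 6*j*x - 12*x^2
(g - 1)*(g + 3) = g^2 + 2*g - 3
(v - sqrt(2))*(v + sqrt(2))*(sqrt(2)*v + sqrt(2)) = sqrt(2)*v^3 + sqrt(2)*v^2 - 2*sqrt(2)*v - 2*sqrt(2)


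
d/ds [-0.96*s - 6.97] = -0.960000000000000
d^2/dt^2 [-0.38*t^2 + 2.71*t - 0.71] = -0.760000000000000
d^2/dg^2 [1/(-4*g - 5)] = -32/(4*g + 5)^3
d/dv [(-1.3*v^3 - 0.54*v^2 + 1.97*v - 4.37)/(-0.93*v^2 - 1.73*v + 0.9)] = (1.209*v^4 + 4.498*v^3 - 0.7437*v^2 - 9.1002*v - 5.7871)/(0.8649*v^4 + 3.2178*v^3 + 1.3189*v^2 - 3.114*v + 0.81)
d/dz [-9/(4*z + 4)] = 9/(4*(z + 1)^2)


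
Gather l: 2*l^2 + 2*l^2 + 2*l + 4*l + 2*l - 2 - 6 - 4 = 4*l^2 + 8*l - 12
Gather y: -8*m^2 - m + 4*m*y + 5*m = -8*m^2 + 4*m*y + 4*m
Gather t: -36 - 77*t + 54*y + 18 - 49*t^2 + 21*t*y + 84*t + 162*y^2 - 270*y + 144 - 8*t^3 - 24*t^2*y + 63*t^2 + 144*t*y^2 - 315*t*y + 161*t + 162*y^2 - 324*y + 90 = -8*t^3 + t^2*(14 - 24*y) + t*(144*y^2 - 294*y + 168) + 324*y^2 - 540*y + 216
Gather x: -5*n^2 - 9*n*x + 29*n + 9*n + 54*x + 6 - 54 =-5*n^2 + 38*n + x*(54 - 9*n) - 48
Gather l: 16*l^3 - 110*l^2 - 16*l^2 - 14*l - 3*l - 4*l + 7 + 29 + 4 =16*l^3 - 126*l^2 - 21*l + 40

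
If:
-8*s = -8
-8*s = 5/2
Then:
No Solution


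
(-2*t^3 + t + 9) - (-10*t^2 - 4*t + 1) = -2*t^3 + 10*t^2 + 5*t + 8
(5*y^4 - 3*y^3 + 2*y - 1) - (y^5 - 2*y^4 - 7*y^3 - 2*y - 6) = -y^5 + 7*y^4 + 4*y^3 + 4*y + 5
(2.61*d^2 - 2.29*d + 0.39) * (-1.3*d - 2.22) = -3.393*d^3 - 2.8172*d^2 + 4.5768*d - 0.8658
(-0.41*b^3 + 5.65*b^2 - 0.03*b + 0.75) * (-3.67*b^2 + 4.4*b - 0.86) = 1.5047*b^5 - 22.5395*b^4 + 25.3227*b^3 - 7.7435*b^2 + 3.3258*b - 0.645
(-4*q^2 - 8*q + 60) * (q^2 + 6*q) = -4*q^4 - 32*q^3 + 12*q^2 + 360*q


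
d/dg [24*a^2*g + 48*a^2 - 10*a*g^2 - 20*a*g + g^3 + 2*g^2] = 24*a^2 - 20*a*g - 20*a + 3*g^2 + 4*g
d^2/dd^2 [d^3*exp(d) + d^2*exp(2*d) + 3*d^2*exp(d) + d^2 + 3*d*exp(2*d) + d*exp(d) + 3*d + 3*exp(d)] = d^3*exp(d) + 4*d^2*exp(2*d) + 9*d^2*exp(d) + 20*d*exp(2*d) + 19*d*exp(d) + 14*exp(2*d) + 11*exp(d) + 2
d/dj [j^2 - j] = 2*j - 1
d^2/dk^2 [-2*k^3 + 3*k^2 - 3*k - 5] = 6 - 12*k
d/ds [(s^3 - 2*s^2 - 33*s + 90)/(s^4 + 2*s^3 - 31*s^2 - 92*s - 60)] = (-s^6 + 4*s^5 + 72*s^4 - 412*s^3 - 1559*s^2 + 5820*s + 10260)/(s^8 + 4*s^7 - 58*s^6 - 308*s^5 + 473*s^4 + 5464*s^3 + 12184*s^2 + 11040*s + 3600)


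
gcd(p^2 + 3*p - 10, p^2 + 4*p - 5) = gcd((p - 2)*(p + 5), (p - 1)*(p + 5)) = p + 5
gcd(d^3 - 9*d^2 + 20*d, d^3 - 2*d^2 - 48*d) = d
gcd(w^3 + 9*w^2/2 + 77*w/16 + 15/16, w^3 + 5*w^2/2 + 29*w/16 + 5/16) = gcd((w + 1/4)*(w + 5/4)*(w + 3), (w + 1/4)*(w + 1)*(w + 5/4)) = w^2 + 3*w/2 + 5/16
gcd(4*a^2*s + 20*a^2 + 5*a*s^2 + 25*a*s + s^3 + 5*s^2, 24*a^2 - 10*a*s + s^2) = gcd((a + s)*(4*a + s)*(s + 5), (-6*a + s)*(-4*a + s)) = 1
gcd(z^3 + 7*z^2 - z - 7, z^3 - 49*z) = z + 7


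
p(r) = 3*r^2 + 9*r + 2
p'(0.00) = 9.00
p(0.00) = 2.00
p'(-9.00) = -45.00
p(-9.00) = 164.00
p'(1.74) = 19.44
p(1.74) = 26.74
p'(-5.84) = -26.04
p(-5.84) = 51.76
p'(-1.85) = -2.10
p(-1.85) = -4.38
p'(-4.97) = -20.82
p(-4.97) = 31.37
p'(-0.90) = 3.60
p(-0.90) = -3.67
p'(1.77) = 19.62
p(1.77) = 27.33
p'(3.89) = 32.34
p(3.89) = 82.41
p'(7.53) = 54.18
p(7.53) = 239.87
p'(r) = 6*r + 9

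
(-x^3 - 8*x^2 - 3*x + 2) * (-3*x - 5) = 3*x^4 + 29*x^3 + 49*x^2 + 9*x - 10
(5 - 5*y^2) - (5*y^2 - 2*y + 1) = -10*y^2 + 2*y + 4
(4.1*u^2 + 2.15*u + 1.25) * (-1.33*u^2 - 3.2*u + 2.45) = -5.453*u^4 - 15.9795*u^3 + 1.5025*u^2 + 1.2675*u + 3.0625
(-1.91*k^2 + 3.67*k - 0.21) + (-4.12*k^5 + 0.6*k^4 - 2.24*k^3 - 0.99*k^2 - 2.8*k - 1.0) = -4.12*k^5 + 0.6*k^4 - 2.24*k^3 - 2.9*k^2 + 0.87*k - 1.21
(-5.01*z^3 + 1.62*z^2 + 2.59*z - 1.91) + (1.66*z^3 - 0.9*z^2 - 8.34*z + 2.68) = -3.35*z^3 + 0.72*z^2 - 5.75*z + 0.77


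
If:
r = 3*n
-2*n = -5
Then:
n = 5/2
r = 15/2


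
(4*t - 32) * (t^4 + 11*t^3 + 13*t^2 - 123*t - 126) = 4*t^5 + 12*t^4 - 300*t^3 - 908*t^2 + 3432*t + 4032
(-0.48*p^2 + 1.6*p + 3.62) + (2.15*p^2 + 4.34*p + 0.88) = 1.67*p^2 + 5.94*p + 4.5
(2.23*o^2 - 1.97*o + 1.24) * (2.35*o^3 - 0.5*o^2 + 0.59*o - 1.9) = 5.2405*o^5 - 5.7445*o^4 + 5.2147*o^3 - 6.0193*o^2 + 4.4746*o - 2.356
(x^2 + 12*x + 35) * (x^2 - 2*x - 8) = x^4 + 10*x^3 + 3*x^2 - 166*x - 280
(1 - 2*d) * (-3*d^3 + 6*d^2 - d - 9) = 6*d^4 - 15*d^3 + 8*d^2 + 17*d - 9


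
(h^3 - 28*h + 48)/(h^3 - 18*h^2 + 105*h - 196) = (h^2 + 4*h - 12)/(h^2 - 14*h + 49)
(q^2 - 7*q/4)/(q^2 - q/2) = (4*q - 7)/(2*(2*q - 1))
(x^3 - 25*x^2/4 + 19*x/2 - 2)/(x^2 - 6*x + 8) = x - 1/4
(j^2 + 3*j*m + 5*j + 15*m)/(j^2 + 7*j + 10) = (j + 3*m)/(j + 2)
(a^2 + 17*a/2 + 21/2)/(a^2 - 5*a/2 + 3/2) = (2*a^2 + 17*a + 21)/(2*a^2 - 5*a + 3)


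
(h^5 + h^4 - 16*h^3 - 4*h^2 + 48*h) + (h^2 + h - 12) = h^5 + h^4 - 16*h^3 - 3*h^2 + 49*h - 12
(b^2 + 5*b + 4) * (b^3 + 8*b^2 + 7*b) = b^5 + 13*b^4 + 51*b^3 + 67*b^2 + 28*b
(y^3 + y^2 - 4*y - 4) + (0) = y^3 + y^2 - 4*y - 4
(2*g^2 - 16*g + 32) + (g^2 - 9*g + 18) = 3*g^2 - 25*g + 50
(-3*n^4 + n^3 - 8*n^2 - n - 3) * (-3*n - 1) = 9*n^5 + 23*n^3 + 11*n^2 + 10*n + 3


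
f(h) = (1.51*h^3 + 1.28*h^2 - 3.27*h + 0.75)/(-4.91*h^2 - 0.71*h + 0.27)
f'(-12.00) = -0.31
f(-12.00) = 3.42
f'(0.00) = -4.81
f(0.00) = 2.78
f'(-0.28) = -545.91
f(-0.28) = 20.66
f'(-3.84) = -0.36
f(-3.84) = 0.77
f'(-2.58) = -0.45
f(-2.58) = 0.27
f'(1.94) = -0.43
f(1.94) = -0.52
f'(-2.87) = -0.42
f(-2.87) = 0.39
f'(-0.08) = -12.55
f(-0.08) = 3.45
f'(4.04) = -0.34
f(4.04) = -1.31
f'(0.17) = 9995.49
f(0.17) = 32.23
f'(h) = (9.82*h + 0.71)*(1.51*h^3 + 1.28*h^2 - 3.27*h + 0.75)/(-4.91*h^2 - 0.71*h + 0.27)^2 + (4.53*h^2 + 2.56*h - 3.27)/(-4.91*h^2 - 0.71*h + 0.27)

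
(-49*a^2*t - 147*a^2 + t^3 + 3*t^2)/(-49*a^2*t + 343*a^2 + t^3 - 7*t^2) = (t + 3)/(t - 7)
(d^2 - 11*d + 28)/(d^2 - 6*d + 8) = (d - 7)/(d - 2)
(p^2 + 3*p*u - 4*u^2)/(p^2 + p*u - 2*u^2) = (p + 4*u)/(p + 2*u)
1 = 1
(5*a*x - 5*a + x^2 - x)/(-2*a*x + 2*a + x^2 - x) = (5*a + x)/(-2*a + x)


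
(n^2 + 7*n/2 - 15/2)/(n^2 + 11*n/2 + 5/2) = (2*n - 3)/(2*n + 1)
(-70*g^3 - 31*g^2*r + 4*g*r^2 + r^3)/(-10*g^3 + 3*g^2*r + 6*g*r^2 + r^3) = (-35*g^2 + 2*g*r + r^2)/(-5*g^2 + 4*g*r + r^2)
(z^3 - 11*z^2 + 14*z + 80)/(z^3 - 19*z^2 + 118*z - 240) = (z + 2)/(z - 6)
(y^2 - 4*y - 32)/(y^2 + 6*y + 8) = (y - 8)/(y + 2)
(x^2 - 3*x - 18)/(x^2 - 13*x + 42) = (x + 3)/(x - 7)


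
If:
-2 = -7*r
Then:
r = 2/7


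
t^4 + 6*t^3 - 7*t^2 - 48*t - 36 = (t - 3)*(t + 1)*(t + 2)*(t + 6)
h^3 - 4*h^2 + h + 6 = (h - 3)*(h - 2)*(h + 1)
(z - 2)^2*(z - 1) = z^3 - 5*z^2 + 8*z - 4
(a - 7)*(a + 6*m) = a^2 + 6*a*m - 7*a - 42*m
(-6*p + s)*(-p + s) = 6*p^2 - 7*p*s + s^2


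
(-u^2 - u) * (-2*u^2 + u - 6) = 2*u^4 + u^3 + 5*u^2 + 6*u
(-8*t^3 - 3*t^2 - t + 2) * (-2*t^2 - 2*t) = 16*t^5 + 22*t^4 + 8*t^3 - 2*t^2 - 4*t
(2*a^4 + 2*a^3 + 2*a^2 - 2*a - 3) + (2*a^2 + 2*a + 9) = 2*a^4 + 2*a^3 + 4*a^2 + 6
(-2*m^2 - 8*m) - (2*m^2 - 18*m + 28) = -4*m^2 + 10*m - 28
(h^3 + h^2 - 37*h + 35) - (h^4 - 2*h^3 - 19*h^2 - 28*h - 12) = -h^4 + 3*h^3 + 20*h^2 - 9*h + 47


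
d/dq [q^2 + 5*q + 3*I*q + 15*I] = 2*q + 5 + 3*I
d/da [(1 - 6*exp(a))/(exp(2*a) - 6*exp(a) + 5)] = 2*(3*exp(2*a) - exp(a) - 12)*exp(a)/(exp(4*a) - 12*exp(3*a) + 46*exp(2*a) - 60*exp(a) + 25)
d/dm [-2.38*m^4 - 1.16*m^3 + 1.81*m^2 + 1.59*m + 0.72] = -9.52*m^3 - 3.48*m^2 + 3.62*m + 1.59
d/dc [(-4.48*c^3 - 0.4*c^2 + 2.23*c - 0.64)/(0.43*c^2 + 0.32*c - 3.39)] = (-1.9264*c^4 - 2.8672*c^3 + 44.4747*c^2 + 3.2624*c - 7.3549)/(0.1849*c^4 + 0.2752*c^3 - 2.813*c^2 - 2.1696*c + 11.4921)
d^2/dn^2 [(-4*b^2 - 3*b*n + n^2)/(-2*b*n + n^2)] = 2*b*(16*b^3 - 24*b^2*n + 12*b*n^2 + n^3)/(n^3*(8*b^3 - 12*b^2*n + 6*b*n^2 - n^3))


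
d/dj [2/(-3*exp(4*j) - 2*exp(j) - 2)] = (24*exp(3*j) + 4)*exp(j)/(3*exp(4*j) + 2*exp(j) + 2)^2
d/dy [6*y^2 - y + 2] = 12*y - 1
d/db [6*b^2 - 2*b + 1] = 12*b - 2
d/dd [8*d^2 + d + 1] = 16*d + 1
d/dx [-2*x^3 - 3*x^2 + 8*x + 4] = -6*x^2 - 6*x + 8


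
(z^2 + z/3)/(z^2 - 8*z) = (z + 1/3)/(z - 8)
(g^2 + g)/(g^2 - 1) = g/(g - 1)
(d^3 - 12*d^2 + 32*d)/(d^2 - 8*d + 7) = d*(d^2 - 12*d + 32)/(d^2 - 8*d + 7)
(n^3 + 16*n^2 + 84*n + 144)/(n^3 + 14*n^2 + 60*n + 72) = (n + 4)/(n + 2)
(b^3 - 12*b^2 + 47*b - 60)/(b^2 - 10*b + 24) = (b^2 - 8*b + 15)/(b - 6)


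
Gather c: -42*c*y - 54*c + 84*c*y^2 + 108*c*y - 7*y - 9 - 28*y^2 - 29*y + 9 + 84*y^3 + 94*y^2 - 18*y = c*(84*y^2 + 66*y - 54) + 84*y^3 + 66*y^2 - 54*y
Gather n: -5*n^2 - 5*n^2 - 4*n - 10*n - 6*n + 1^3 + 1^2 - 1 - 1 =-10*n^2 - 20*n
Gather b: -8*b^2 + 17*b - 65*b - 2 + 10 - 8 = -8*b^2 - 48*b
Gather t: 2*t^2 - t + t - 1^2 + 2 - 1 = 2*t^2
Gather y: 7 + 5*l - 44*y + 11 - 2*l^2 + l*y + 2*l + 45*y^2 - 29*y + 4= -2*l^2 + 7*l + 45*y^2 + y*(l - 73) + 22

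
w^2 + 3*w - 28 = (w - 4)*(w + 7)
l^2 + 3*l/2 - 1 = (l - 1/2)*(l + 2)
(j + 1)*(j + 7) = j^2 + 8*j + 7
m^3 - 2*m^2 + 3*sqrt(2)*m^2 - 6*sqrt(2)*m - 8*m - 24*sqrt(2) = (m - 4)*(m + 2)*(m + 3*sqrt(2))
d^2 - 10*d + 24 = (d - 6)*(d - 4)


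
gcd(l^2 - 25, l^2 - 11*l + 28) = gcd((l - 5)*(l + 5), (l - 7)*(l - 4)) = 1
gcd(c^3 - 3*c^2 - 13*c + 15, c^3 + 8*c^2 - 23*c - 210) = c - 5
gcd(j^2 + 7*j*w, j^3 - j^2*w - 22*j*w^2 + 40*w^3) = 1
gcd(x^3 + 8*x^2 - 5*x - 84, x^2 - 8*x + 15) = x - 3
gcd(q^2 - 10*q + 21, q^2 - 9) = q - 3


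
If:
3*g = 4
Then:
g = 4/3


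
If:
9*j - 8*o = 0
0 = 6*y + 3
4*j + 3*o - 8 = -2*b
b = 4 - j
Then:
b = 4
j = 0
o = 0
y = -1/2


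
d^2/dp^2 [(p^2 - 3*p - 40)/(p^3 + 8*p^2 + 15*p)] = 2*(p^3 - 24*p^2 - 72*p - 72)/(p^3*(p^3 + 9*p^2 + 27*p + 27))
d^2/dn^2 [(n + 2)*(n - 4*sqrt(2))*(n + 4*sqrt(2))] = 6*n + 4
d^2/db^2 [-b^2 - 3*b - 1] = -2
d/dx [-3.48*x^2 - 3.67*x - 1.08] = -6.96*x - 3.67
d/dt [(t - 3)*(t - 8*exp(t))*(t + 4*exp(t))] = -4*t^2*exp(t) + 3*t^2 - 64*t*exp(2*t) + 4*t*exp(t) - 6*t + 160*exp(2*t) + 12*exp(t)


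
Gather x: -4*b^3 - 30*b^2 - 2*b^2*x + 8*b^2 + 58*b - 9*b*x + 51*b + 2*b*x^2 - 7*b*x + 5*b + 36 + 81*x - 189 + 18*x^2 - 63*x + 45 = -4*b^3 - 22*b^2 + 114*b + x^2*(2*b + 18) + x*(-2*b^2 - 16*b + 18) - 108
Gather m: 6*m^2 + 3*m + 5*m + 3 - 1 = 6*m^2 + 8*m + 2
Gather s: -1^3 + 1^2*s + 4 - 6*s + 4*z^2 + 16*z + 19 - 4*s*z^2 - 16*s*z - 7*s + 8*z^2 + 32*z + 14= s*(-4*z^2 - 16*z - 12) + 12*z^2 + 48*z + 36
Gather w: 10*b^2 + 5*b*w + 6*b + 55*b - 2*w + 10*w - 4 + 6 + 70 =10*b^2 + 61*b + w*(5*b + 8) + 72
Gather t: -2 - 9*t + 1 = -9*t - 1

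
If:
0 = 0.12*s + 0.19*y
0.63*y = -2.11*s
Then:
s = 0.00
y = 0.00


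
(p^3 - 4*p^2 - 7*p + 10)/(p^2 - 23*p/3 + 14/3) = 3*(p^3 - 4*p^2 - 7*p + 10)/(3*p^2 - 23*p + 14)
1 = 1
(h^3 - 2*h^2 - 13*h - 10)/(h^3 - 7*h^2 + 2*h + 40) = (h + 1)/(h - 4)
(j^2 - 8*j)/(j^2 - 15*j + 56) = j/(j - 7)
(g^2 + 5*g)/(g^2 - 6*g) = (g + 5)/(g - 6)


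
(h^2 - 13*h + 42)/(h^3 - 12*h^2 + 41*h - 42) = (h - 6)/(h^2 - 5*h + 6)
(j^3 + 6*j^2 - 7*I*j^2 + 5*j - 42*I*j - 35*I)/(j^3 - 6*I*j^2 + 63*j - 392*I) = (j^2 + 6*j + 5)/(j^2 + I*j + 56)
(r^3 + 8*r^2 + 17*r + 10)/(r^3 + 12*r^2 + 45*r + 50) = (r + 1)/(r + 5)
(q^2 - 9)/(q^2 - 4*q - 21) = (q - 3)/(q - 7)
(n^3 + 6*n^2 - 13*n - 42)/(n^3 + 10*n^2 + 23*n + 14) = (n - 3)/(n + 1)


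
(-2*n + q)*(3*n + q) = -6*n^2 + n*q + q^2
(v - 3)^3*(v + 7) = v^4 - 2*v^3 - 36*v^2 + 162*v - 189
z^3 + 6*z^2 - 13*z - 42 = (z - 3)*(z + 2)*(z + 7)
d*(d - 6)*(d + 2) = d^3 - 4*d^2 - 12*d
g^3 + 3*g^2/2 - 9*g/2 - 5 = (g - 2)*(g + 1)*(g + 5/2)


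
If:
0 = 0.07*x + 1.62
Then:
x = -23.14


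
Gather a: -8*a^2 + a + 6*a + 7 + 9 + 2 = -8*a^2 + 7*a + 18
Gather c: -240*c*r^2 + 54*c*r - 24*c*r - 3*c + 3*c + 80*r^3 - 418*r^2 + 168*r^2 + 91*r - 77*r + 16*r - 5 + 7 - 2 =c*(-240*r^2 + 30*r) + 80*r^3 - 250*r^2 + 30*r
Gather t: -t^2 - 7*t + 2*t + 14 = -t^2 - 5*t + 14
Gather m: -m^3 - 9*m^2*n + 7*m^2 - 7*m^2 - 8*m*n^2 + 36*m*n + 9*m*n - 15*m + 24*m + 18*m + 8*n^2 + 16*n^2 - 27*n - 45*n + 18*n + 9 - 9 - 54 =-m^3 - 9*m^2*n + m*(-8*n^2 + 45*n + 27) + 24*n^2 - 54*n - 54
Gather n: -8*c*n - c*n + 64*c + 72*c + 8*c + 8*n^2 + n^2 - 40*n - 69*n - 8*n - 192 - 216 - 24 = 144*c + 9*n^2 + n*(-9*c - 117) - 432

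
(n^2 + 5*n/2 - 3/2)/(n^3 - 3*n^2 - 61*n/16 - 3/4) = 8*(-2*n^2 - 5*n + 3)/(-16*n^3 + 48*n^2 + 61*n + 12)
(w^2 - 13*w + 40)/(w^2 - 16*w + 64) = (w - 5)/(w - 8)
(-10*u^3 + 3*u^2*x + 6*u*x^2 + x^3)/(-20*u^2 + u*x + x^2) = (-2*u^2 + u*x + x^2)/(-4*u + x)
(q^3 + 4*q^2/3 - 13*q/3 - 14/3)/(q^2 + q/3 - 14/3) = q + 1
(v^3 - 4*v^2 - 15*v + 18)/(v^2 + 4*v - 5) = (v^2 - 3*v - 18)/(v + 5)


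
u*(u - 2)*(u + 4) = u^3 + 2*u^2 - 8*u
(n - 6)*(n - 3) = n^2 - 9*n + 18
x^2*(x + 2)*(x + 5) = x^4 + 7*x^3 + 10*x^2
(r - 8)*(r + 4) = r^2 - 4*r - 32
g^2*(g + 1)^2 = g^4 + 2*g^3 + g^2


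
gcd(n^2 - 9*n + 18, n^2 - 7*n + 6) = n - 6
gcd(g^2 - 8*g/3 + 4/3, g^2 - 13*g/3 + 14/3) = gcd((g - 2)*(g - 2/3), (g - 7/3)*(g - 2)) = g - 2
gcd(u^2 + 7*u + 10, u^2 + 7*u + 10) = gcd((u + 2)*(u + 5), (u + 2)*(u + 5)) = u^2 + 7*u + 10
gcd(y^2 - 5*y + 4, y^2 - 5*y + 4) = y^2 - 5*y + 4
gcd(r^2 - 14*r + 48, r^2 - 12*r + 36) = r - 6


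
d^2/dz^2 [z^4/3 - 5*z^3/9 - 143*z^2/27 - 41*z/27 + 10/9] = 4*z^2 - 10*z/3 - 286/27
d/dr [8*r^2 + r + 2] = 16*r + 1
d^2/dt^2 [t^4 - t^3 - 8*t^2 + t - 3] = 12*t^2 - 6*t - 16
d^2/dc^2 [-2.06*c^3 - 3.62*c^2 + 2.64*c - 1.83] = -12.36*c - 7.24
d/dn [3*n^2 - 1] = 6*n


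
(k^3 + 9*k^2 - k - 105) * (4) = 4*k^3 + 36*k^2 - 4*k - 420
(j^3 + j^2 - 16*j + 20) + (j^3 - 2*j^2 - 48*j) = 2*j^3 - j^2 - 64*j + 20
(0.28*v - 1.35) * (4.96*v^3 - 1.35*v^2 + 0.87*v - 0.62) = 1.3888*v^4 - 7.074*v^3 + 2.0661*v^2 - 1.3481*v + 0.837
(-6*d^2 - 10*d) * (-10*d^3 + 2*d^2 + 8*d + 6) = 60*d^5 + 88*d^4 - 68*d^3 - 116*d^2 - 60*d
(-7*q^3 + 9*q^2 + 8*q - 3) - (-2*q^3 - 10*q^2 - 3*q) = -5*q^3 + 19*q^2 + 11*q - 3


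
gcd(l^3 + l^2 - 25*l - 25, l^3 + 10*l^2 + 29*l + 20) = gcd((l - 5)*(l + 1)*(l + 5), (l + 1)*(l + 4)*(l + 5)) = l^2 + 6*l + 5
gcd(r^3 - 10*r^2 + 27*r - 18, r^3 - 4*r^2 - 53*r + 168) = r - 3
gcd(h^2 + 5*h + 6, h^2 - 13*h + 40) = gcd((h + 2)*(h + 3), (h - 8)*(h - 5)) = 1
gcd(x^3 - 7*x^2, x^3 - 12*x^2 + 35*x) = x^2 - 7*x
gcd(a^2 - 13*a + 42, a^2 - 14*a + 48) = a - 6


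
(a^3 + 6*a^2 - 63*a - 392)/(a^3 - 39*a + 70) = (a^2 - a - 56)/(a^2 - 7*a + 10)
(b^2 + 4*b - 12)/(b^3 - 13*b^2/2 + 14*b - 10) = 2*(b + 6)/(2*b^2 - 9*b + 10)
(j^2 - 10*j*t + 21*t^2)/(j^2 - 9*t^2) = (j - 7*t)/(j + 3*t)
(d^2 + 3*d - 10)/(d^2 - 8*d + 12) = (d + 5)/(d - 6)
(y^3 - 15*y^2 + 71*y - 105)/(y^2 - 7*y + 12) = (y^2 - 12*y + 35)/(y - 4)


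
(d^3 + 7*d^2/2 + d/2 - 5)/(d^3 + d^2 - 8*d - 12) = (d^2 + 3*d/2 - 5/2)/(d^2 - d - 6)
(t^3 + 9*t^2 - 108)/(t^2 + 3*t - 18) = t + 6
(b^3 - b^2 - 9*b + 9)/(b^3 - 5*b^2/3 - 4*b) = 3*(b^2 + 2*b - 3)/(b*(3*b + 4))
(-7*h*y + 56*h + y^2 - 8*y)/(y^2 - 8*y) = (-7*h + y)/y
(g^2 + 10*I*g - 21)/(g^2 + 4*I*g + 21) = (g + 3*I)/(g - 3*I)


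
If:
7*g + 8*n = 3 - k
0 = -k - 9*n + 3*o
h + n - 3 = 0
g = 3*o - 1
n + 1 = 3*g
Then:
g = 1/5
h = 17/5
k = 24/5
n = -2/5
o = 2/5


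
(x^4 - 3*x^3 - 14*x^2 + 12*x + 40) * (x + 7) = x^5 + 4*x^4 - 35*x^3 - 86*x^2 + 124*x + 280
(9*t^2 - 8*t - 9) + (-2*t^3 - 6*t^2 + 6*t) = -2*t^3 + 3*t^2 - 2*t - 9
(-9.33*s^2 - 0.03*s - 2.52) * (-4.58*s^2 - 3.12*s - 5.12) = 42.7314*s^4 + 29.247*s^3 + 59.4048*s^2 + 8.016*s + 12.9024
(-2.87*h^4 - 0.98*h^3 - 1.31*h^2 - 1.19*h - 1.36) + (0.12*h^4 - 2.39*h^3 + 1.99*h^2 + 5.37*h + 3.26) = -2.75*h^4 - 3.37*h^3 + 0.68*h^2 + 4.18*h + 1.9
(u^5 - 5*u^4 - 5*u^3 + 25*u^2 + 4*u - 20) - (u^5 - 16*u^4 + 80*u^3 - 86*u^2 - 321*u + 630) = 11*u^4 - 85*u^3 + 111*u^2 + 325*u - 650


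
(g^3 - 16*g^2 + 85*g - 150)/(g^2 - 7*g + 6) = (g^2 - 10*g + 25)/(g - 1)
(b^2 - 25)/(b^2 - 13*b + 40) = (b + 5)/(b - 8)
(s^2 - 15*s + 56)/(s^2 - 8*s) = (s - 7)/s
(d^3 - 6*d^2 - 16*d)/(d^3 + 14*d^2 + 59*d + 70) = d*(d - 8)/(d^2 + 12*d + 35)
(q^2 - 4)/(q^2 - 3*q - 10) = (q - 2)/(q - 5)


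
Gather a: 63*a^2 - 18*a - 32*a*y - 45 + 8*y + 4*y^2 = 63*a^2 + a*(-32*y - 18) + 4*y^2 + 8*y - 45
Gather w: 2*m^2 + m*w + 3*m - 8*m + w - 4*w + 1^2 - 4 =2*m^2 - 5*m + w*(m - 3) - 3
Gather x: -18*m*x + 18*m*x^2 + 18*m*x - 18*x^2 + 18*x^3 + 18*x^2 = 18*m*x^2 + 18*x^3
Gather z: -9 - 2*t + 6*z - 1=-2*t + 6*z - 10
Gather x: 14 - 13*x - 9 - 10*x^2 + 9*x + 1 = -10*x^2 - 4*x + 6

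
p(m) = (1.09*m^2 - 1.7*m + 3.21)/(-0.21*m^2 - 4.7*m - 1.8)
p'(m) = (0.42*m + 4.7)*(1.09*m^2 - 1.7*m + 3.21)/(-0.21*m^2 - 4.7*m - 1.8)^2 + (2.18*m - 1.7)/(-0.21*m^2 - 4.7*m - 1.8)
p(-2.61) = 1.67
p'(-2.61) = -0.15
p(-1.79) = 1.64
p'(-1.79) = 0.15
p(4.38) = -0.63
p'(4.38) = -0.14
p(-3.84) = 1.96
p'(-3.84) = -0.31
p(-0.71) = 3.47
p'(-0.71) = 8.40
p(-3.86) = 1.97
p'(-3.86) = -0.31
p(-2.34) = 1.63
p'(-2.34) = -0.09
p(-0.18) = -3.70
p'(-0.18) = 19.97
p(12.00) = -1.58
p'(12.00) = -0.10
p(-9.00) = 4.55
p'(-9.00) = -0.73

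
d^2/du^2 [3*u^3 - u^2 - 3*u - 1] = 18*u - 2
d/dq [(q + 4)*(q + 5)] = 2*q + 9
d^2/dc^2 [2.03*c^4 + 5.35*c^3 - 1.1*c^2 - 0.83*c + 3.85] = 24.36*c^2 + 32.1*c - 2.2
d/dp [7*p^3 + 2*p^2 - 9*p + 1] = 21*p^2 + 4*p - 9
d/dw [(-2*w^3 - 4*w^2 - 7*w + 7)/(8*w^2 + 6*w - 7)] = (-16*w^4 - 24*w^3 + 74*w^2 - 56*w + 7)/(64*w^4 + 96*w^3 - 76*w^2 - 84*w + 49)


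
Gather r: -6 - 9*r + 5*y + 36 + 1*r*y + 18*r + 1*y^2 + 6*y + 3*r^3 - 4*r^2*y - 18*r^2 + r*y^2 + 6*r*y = 3*r^3 + r^2*(-4*y - 18) + r*(y^2 + 7*y + 9) + y^2 + 11*y + 30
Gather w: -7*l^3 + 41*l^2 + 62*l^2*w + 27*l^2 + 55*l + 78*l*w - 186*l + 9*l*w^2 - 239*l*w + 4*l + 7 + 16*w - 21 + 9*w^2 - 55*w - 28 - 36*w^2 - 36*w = -7*l^3 + 68*l^2 - 127*l + w^2*(9*l - 27) + w*(62*l^2 - 161*l - 75) - 42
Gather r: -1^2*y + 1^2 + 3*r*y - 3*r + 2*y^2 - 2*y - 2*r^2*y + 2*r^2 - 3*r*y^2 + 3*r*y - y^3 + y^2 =r^2*(2 - 2*y) + r*(-3*y^2 + 6*y - 3) - y^3 + 3*y^2 - 3*y + 1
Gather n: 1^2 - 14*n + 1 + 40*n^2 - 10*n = 40*n^2 - 24*n + 2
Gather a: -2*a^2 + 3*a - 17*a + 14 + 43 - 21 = -2*a^2 - 14*a + 36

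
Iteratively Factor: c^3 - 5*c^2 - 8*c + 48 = (c - 4)*(c^2 - c - 12) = (c - 4)*(c + 3)*(c - 4)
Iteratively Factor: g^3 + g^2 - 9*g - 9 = (g - 3)*(g^2 + 4*g + 3) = (g - 3)*(g + 1)*(g + 3)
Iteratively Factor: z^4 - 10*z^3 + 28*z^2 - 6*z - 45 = (z - 3)*(z^3 - 7*z^2 + 7*z + 15) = (z - 5)*(z - 3)*(z^2 - 2*z - 3) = (z - 5)*(z - 3)^2*(z + 1)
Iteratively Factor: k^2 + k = (k + 1)*(k)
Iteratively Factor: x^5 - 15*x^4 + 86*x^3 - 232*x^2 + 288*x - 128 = (x - 4)*(x^4 - 11*x^3 + 42*x^2 - 64*x + 32) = (x - 4)^2*(x^3 - 7*x^2 + 14*x - 8) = (x - 4)^2*(x - 1)*(x^2 - 6*x + 8) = (x - 4)^3*(x - 1)*(x - 2)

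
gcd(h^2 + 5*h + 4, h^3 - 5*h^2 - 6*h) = h + 1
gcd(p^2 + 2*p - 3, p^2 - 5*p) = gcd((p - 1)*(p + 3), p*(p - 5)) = 1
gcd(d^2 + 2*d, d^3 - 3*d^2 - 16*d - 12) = d + 2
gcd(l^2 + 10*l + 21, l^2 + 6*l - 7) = l + 7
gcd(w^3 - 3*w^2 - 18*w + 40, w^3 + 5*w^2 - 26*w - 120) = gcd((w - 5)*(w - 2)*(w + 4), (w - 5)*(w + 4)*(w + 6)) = w^2 - w - 20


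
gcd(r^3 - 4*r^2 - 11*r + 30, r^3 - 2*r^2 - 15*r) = r^2 - 2*r - 15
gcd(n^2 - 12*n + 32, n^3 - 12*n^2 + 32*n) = n^2 - 12*n + 32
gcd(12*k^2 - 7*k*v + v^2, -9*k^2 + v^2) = -3*k + v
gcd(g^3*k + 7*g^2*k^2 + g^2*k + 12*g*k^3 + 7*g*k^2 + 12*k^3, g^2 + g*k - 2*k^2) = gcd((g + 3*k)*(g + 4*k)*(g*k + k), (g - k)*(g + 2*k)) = 1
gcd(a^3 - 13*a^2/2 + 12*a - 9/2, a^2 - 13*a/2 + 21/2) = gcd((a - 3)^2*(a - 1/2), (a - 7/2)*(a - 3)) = a - 3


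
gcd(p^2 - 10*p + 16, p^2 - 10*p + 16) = p^2 - 10*p + 16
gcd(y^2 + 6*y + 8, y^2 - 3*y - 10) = y + 2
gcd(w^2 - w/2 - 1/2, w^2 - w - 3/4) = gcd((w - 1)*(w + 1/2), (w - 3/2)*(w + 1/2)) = w + 1/2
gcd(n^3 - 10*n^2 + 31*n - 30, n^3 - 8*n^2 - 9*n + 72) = n - 3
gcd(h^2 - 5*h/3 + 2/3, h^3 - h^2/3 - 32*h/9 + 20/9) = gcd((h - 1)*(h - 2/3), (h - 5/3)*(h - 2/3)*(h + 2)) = h - 2/3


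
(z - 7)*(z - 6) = z^2 - 13*z + 42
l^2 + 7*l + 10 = (l + 2)*(l + 5)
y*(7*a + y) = 7*a*y + y^2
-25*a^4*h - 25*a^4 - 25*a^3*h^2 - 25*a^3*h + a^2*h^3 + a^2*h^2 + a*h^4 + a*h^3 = (-5*a + h)*(a + h)*(5*a + h)*(a*h + a)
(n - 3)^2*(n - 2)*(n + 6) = n^4 - 2*n^3 - 27*n^2 + 108*n - 108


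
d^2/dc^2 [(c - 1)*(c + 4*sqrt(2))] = 2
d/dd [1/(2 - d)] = (d - 2)^(-2)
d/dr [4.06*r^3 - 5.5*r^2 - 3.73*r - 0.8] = 12.18*r^2 - 11.0*r - 3.73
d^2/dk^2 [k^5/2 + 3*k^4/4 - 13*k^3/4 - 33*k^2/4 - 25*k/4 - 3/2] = 10*k^3 + 9*k^2 - 39*k/2 - 33/2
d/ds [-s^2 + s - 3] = 1 - 2*s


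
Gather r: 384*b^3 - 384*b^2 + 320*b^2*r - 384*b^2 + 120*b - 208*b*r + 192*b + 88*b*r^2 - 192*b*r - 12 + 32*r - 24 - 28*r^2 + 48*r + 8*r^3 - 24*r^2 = 384*b^3 - 768*b^2 + 312*b + 8*r^3 + r^2*(88*b - 52) + r*(320*b^2 - 400*b + 80) - 36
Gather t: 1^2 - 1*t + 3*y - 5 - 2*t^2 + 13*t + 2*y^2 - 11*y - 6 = -2*t^2 + 12*t + 2*y^2 - 8*y - 10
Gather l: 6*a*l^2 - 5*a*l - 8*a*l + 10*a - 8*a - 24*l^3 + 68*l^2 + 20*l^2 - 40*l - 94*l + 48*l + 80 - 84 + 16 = 2*a - 24*l^3 + l^2*(6*a + 88) + l*(-13*a - 86) + 12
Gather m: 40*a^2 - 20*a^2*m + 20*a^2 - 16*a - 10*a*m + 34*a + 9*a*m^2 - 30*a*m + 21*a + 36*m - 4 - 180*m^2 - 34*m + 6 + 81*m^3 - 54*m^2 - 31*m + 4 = 60*a^2 + 39*a + 81*m^3 + m^2*(9*a - 234) + m*(-20*a^2 - 40*a - 29) + 6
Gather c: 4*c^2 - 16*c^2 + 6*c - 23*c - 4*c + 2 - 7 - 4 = -12*c^2 - 21*c - 9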